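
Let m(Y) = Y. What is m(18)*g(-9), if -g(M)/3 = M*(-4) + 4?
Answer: -2160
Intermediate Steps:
g(M) = -12 + 12*M (g(M) = -3*(M*(-4) + 4) = -3*(-4*M + 4) = -3*(4 - 4*M) = -12 + 12*M)
m(18)*g(-9) = 18*(-12 + 12*(-9)) = 18*(-12 - 108) = 18*(-120) = -2160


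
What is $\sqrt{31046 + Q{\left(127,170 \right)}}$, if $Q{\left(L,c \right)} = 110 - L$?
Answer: $\sqrt{31029} \approx 176.15$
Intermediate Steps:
$\sqrt{31046 + Q{\left(127,170 \right)}} = \sqrt{31046 + \left(110 - 127\right)} = \sqrt{31046 - 17} = \sqrt{31029}$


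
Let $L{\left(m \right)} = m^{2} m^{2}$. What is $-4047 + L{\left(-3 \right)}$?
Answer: $-3966$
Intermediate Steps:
$L{\left(m \right)} = m^{4}$
$-4047 + L{\left(-3 \right)} = -4047 + \left(-3\right)^{4} = -4047 + 81 = -3966$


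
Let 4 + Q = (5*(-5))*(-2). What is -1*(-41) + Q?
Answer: 87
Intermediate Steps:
Q = 46 (Q = -4 + (5*(-5))*(-2) = -4 - 25*(-2) = -4 + 50 = 46)
-1*(-41) + Q = -1*(-41) + 46 = 41 + 46 = 87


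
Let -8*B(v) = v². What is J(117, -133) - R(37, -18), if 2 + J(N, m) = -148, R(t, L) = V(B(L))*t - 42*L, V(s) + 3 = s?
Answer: 1407/2 ≈ 703.50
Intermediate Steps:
B(v) = -v²/8
V(s) = -3 + s
R(t, L) = -42*L + t*(-3 - L²/8) (R(t, L) = (-3 - L²/8)*t - 42*L = t*(-3 - L²/8) - 42*L = -42*L + t*(-3 - L²/8))
J(N, m) = -150 (J(N, m) = -2 - 148 = -150)
J(117, -133) - R(37, -18) = -150 - (-42*(-18) - ⅛*37*(24 + (-18)²)) = -150 - (756 - ⅛*37*(24 + 324)) = -150 - (756 - ⅛*37*348) = -150 - (756 - 3219/2) = -150 - 1*(-1707/2) = -150 + 1707/2 = 1407/2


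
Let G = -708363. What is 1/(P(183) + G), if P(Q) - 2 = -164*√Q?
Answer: -708361/501770384353 + 164*√183/501770384353 ≈ -1.4073e-6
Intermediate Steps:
P(Q) = 2 - 164*√Q
1/(P(183) + G) = 1/((2 - 164*√183) - 708363) = 1/(-708361 - 164*√183)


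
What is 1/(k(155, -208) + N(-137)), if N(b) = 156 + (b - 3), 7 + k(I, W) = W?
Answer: -1/199 ≈ -0.0050251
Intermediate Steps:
k(I, W) = -7 + W
N(b) = 153 + b (N(b) = 156 + (-3 + b) = 153 + b)
1/(k(155, -208) + N(-137)) = 1/((-7 - 208) + (153 - 137)) = 1/(-215 + 16) = 1/(-199) = -1/199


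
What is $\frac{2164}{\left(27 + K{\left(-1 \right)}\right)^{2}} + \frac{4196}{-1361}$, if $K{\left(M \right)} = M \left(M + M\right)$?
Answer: $- \frac{583632}{1144601} \approx -0.5099$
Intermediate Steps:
$K{\left(M \right)} = 2 M^{2}$ ($K{\left(M \right)} = M 2 M = 2 M^{2}$)
$\frac{2164}{\left(27 + K{\left(-1 \right)}\right)^{2}} + \frac{4196}{-1361} = \frac{2164}{\left(27 + 2 \left(-1\right)^{2}\right)^{2}} + \frac{4196}{-1361} = \frac{2164}{\left(27 + 2 \cdot 1\right)^{2}} + 4196 \left(- \frac{1}{1361}\right) = \frac{2164}{\left(27 + 2\right)^{2}} - \frac{4196}{1361} = \frac{2164}{29^{2}} - \frac{4196}{1361} = \frac{2164}{841} - \frac{4196}{1361} = - \frac{583632}{1144601}$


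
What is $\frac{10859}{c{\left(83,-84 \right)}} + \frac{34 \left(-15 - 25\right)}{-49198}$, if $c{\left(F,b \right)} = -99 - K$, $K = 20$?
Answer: $- \frac{15708213}{172193} \approx -91.224$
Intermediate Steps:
$c{\left(F,b \right)} = -119$ ($c{\left(F,b \right)} = -99 - 20 = -119$)
$\frac{10859}{c{\left(83,-84 \right)}} + \frac{34 \left(-15 - 25\right)}{-49198} = \frac{10859}{-119} + \frac{34 \left(-15 - 25\right)}{-49198} = 10859 \left(- \frac{1}{119}\right) + 34 \left(-40\right) \left(- \frac{1}{49198}\right) = - \frac{10859}{119} - - \frac{40}{1447} = - \frac{10859}{119} + \frac{40}{1447} = - \frac{15708213}{172193}$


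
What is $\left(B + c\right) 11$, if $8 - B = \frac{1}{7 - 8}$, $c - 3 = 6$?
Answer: $198$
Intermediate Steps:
$c = 9$ ($c = 3 + 6 = 9$)
$B = 9$ ($B = 8 - \frac{1}{7 - 8} = 8 - \frac{1}{-1} = 8 - -1 = 8 + 1 = 9$)
$\left(B + c\right) 11 = \left(9 + 9\right) 11 = 18 \cdot 11 = 198$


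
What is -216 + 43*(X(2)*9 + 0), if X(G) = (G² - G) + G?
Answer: 1332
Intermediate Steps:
X(G) = G²
-216 + 43*(X(2)*9 + 0) = -216 + 43*(2²*9 + 0) = -216 + 43*(4*9 + 0) = -216 + 43*(36 + 0) = -216 + 43*36 = -216 + 1548 = 1332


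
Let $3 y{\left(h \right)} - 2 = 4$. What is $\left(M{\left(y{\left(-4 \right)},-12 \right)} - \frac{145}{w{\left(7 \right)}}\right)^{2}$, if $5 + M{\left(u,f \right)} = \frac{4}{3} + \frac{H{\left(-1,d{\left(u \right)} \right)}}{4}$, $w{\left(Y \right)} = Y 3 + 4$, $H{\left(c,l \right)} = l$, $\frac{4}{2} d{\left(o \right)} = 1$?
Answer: $\frac{1256641}{14400} \approx 87.267$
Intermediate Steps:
$d{\left(o \right)} = \frac{1}{2}$ ($d{\left(o \right)} = \frac{1}{2} \cdot 1 = \frac{1}{2}$)
$y{\left(h \right)} = 2$ ($y{\left(h \right)} = \frac{2}{3} + \frac{1}{3} \cdot 4 = \frac{2}{3} + \frac{4}{3} = 2$)
$w{\left(Y \right)} = 4 + 3 Y$ ($w{\left(Y \right)} = 3 Y + 4 = 4 + 3 Y$)
$M{\left(u,f \right)} = - \frac{85}{24}$ ($M{\left(u,f \right)} = -5 + \left(\frac{4}{3} + \frac{1}{2 \cdot 4}\right) = -5 + \left(4 \cdot \frac{1}{3} + \frac{1}{2} \cdot \frac{1}{4}\right) = -5 + \left(\frac{4}{3} + \frac{1}{8}\right) = -5 + \frac{35}{24} = - \frac{85}{24}$)
$\left(M{\left(y{\left(-4 \right)},-12 \right)} - \frac{145}{w{\left(7 \right)}}\right)^{2} = \left(- \frac{85}{24} - \frac{145}{4 + 3 \cdot 7}\right)^{2} = \left(- \frac{85}{24} - \frac{145}{4 + 21}\right)^{2} = \left(- \frac{85}{24} - \frac{145}{25}\right)^{2} = \left(- \frac{85}{24} - \frac{29}{5}\right)^{2} = \left(- \frac{1121}{120}\right)^{2} = \frac{1256641}{14400}$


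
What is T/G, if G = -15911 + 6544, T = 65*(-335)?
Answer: 21775/9367 ≈ 2.3246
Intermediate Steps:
T = -21775
G = -9367
T/G = -21775/(-9367) = -21775*(-1/9367) = 21775/9367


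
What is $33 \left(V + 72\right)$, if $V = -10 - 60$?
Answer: $66$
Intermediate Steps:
$V = -70$
$33 \left(V + 72\right) = 33 \left(-70 + 72\right) = 33 \cdot 2 = 66$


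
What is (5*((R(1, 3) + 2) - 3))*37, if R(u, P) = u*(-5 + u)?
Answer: -925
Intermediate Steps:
(5*((R(1, 3) + 2) - 3))*37 = (5*((1*(-5 + 1) + 2) - 3))*37 = (5*((1*(-4) + 2) - 3))*37 = (5*((-4 + 2) - 3))*37 = (5*(-2 - 3))*37 = (5*(-5))*37 = -25*37 = -925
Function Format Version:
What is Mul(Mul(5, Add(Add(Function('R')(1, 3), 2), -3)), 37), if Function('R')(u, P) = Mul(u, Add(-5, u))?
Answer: -925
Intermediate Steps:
Mul(Mul(5, Add(Add(Function('R')(1, 3), 2), -3)), 37) = Mul(Mul(5, Add(Add(Mul(1, Add(-5, 1)), 2), -3)), 37) = Mul(Mul(5, Add(Add(Mul(1, -4), 2), -3)), 37) = Mul(Mul(5, Add(Add(-4, 2), -3)), 37) = Mul(Mul(5, Add(-2, -3)), 37) = Mul(Mul(5, -5), 37) = Mul(-25, 37) = -925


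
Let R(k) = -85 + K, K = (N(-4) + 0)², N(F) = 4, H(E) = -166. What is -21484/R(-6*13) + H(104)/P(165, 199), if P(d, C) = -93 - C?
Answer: 3142391/10074 ≈ 311.93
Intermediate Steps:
K = 16 (K = (4 + 0)² = 4² = 16)
R(k) = -69 (R(k) = -85 + 16 = -69)
-21484/R(-6*13) + H(104)/P(165, 199) = -21484/(-69) - 166/(-93 - 1*199) = -21484*(-1/69) - 166/(-93 - 199) = 21484/69 - 166/(-292) = 21484/69 - 166*(-1/292) = 21484/69 + 83/146 = 3142391/10074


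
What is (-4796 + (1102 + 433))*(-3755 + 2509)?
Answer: 4063206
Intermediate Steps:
(-4796 + (1102 + 433))*(-3755 + 2509) = (-4796 + 1535)*(-1246) = -3261*(-1246) = 4063206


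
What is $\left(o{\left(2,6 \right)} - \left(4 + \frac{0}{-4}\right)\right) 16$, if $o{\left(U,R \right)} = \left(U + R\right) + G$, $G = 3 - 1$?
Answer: $96$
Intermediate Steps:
$G = 2$ ($G = 3 - 1 = 2$)
$o{\left(U,R \right)} = 2 + R + U$ ($o{\left(U,R \right)} = \left(U + R\right) + 2 = \left(R + U\right) + 2 = 2 + R + U$)
$\left(o{\left(2,6 \right)} - \left(4 + \frac{0}{-4}\right)\right) 16 = \left(\left(2 + 6 + 2\right) - \left(4 + \frac{0}{-4}\right)\right) 16 = \left(10 + \left(-4 + 0 \left(- \frac{1}{4}\right)\right)\right) 16 = \left(10 + \left(-4 + 0\right)\right) 16 = \left(10 - 4\right) 16 = 6 \cdot 16 = 96$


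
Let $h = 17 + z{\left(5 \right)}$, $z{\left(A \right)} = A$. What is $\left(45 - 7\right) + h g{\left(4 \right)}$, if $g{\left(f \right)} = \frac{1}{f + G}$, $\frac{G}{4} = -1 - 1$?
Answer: $\frac{65}{2} \approx 32.5$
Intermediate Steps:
$G = -8$ ($G = 4 \left(-1 - 1\right) = 4 \left(-2\right) = -8$)
$g{\left(f \right)} = \frac{1}{-8 + f}$ ($g{\left(f \right)} = \frac{1}{f - 8} = \frac{1}{-8 + f}$)
$h = 22$ ($h = 17 + 5 = 22$)
$\left(45 - 7\right) + h g{\left(4 \right)} = \left(45 - 7\right) + \frac{22}{-8 + 4} = 38 + \frac{22}{-4} = 38 + 22 \left(- \frac{1}{4}\right) = 38 - \frac{11}{2} = \frac{65}{2}$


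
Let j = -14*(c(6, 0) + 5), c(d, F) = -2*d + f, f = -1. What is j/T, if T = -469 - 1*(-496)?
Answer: 112/27 ≈ 4.1481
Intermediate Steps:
c(d, F) = -1 - 2*d (c(d, F) = -2*d - 1 = -1 - 2*d)
j = 112 (j = -14*((-1 - 2*6) + 5) = -14*((-1 - 12) + 5) = -14*(-13 + 5) = -14*(-8) = 112)
T = 27 (T = -469 + 496 = 27)
j/T = 112/27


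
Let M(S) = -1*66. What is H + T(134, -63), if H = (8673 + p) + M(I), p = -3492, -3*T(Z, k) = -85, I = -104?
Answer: 15430/3 ≈ 5143.3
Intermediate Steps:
M(S) = -66
T(Z, k) = 85/3 (T(Z, k) = -⅓*(-85) = 85/3)
H = 5115 (H = (8673 - 3492) - 66 = 5181 - 66 = 5115)
H + T(134, -63) = 5115 + 85/3 = 15430/3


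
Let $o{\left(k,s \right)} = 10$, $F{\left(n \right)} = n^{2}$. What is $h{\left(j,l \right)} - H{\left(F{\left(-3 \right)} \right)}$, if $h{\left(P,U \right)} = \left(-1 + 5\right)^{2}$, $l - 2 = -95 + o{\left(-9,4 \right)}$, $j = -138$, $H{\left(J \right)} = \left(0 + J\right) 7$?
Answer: $-47$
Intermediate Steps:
$H{\left(J \right)} = 7 J$ ($H{\left(J \right)} = J 7 = 7 J$)
$l = -83$ ($l = 2 + \left(-95 + 10\right) = 2 - 85 = -83$)
$h{\left(P,U \right)} = 16$ ($h{\left(P,U \right)} = 4^{2} = 16$)
$h{\left(j,l \right)} - H{\left(F{\left(-3 \right)} \right)} = 16 - 7 \left(-3\right)^{2} = 16 - 7 \cdot 9 = 16 - 63 = -47$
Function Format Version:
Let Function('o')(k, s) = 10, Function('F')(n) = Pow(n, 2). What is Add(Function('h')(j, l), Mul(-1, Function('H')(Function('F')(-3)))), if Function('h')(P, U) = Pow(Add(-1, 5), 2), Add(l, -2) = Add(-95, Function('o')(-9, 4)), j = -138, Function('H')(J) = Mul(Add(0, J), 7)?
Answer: -47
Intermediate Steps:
Function('H')(J) = Mul(7, J) (Function('H')(J) = Mul(J, 7) = Mul(7, J))
l = -83 (l = Add(2, Add(-95, 10)) = Add(2, -85) = -83)
Function('h')(P, U) = 16 (Function('h')(P, U) = Pow(4, 2) = 16)
Add(Function('h')(j, l), Mul(-1, Function('H')(Function('F')(-3)))) = Add(16, Mul(-1, Mul(7, Pow(-3, 2)))) = Add(16, Mul(-1, Mul(7, 9))) = Add(16, Mul(-1, 63)) = Add(16, -63) = -47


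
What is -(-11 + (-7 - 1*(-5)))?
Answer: 13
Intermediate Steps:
-(-11 + (-7 - 1*(-5))) = -(-11 + (-7 + 5)) = -(-11 - 2) = -1*(-13) = 13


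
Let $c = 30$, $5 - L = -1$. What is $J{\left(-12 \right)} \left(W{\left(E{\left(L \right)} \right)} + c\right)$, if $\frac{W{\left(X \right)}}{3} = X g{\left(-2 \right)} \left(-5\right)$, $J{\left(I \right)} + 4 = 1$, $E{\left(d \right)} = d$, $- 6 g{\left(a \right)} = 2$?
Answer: $-180$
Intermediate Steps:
$L = 6$ ($L = 5 - -1 = 5 + 1 = 6$)
$g{\left(a \right)} = - \frac{1}{3}$ ($g{\left(a \right)} = \left(- \frac{1}{6}\right) 2 = - \frac{1}{3}$)
$J{\left(I \right)} = -3$ ($J{\left(I \right)} = -4 + 1 = -3$)
$W{\left(X \right)} = 5 X$ ($W{\left(X \right)} = 3 X \left(- \frac{1}{3}\right) \left(-5\right) = 3 - \frac{X}{3} \left(-5\right) = 3 \frac{5 X}{3} = 5 X$)
$J{\left(-12 \right)} \left(W{\left(E{\left(L \right)} \right)} + c\right) = - 3 \left(5 \cdot 6 + 30\right) = - 3 \left(30 + 30\right) = \left(-3\right) 60 = -180$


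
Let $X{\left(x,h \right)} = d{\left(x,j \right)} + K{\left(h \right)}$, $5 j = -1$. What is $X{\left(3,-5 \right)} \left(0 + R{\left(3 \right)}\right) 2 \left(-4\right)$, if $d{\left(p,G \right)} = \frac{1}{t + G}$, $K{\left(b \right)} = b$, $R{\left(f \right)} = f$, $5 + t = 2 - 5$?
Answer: $\frac{5040}{41} \approx 122.93$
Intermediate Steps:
$t = -8$ ($t = -5 + \left(2 - 5\right) = -5 - 3 = -8$)
$j = - \frac{1}{5}$ ($j = \frac{1}{5} \left(-1\right) = - \frac{1}{5} \approx -0.2$)
$d{\left(p,G \right)} = \frac{1}{-8 + G}$
$X{\left(x,h \right)} = - \frac{5}{41} + h$ ($X{\left(x,h \right)} = \frac{1}{-8 - \frac{1}{5}} + h = \frac{1}{- \frac{41}{5}} + h = - \frac{5}{41} + h$)
$X{\left(3,-5 \right)} \left(0 + R{\left(3 \right)}\right) 2 \left(-4\right) = \left(- \frac{5}{41} - 5\right) \left(0 + 3\right) 2 \left(-4\right) = - \frac{210 \cdot 3 \cdot 2}{41} \left(-4\right) = \left(- \frac{210}{41}\right) 6 \left(-4\right) = \left(- \frac{1260}{41}\right) \left(-4\right) = \frac{5040}{41}$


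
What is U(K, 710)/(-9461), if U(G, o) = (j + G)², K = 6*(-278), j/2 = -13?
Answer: -2869636/9461 ≈ -303.31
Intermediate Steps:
j = -26 (j = 2*(-13) = -26)
K = -1668
U(G, o) = (-26 + G)²
U(K, 710)/(-9461) = (-26 - 1668)²/(-9461) = (-1694)²*(-1/9461) = 2869636*(-1/9461) = -2869636/9461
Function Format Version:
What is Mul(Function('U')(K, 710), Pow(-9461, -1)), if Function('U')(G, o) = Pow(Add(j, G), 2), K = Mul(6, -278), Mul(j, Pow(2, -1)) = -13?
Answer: Rational(-2869636, 9461) ≈ -303.31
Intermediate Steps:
j = -26 (j = Mul(2, -13) = -26)
K = -1668
Function('U')(G, o) = Pow(Add(-26, G), 2)
Mul(Function('U')(K, 710), Pow(-9461, -1)) = Mul(Pow(Add(-26, -1668), 2), Pow(-9461, -1)) = Mul(Pow(-1694, 2), Rational(-1, 9461)) = Mul(2869636, Rational(-1, 9461)) = Rational(-2869636, 9461)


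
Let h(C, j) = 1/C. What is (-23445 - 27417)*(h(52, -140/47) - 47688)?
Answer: 63063158025/26 ≈ 2.4255e+9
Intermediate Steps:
(-23445 - 27417)*(h(52, -140/47) - 47688) = (-23445 - 27417)*(1/52 - 47688) = -50862*(1/52 - 47688) = -50862*(-2479775/52) = 63063158025/26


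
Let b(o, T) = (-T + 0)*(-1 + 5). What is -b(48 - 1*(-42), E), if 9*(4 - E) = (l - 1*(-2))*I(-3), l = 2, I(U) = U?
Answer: 64/3 ≈ 21.333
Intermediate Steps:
E = 16/3 (E = 4 - (2 - 1*(-2))*(-3)/9 = 4 - (2 + 2)*(-3)/9 = 4 - 4*(-3)/9 = 4 - 1/9*(-12) = 4 + 4/3 = 16/3 ≈ 5.3333)
b(o, T) = -4*T (b(o, T) = -T*4 = -4*T)
-b(48 - 1*(-42), E) = -(-4)*16/3 = -1*(-64/3) = 64/3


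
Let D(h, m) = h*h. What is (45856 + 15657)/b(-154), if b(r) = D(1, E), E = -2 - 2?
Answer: 61513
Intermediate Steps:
E = -4
D(h, m) = h**2
b(r) = 1 (b(r) = 1**2 = 1)
(45856 + 15657)/b(-154) = (45856 + 15657)/1 = 61513*1 = 61513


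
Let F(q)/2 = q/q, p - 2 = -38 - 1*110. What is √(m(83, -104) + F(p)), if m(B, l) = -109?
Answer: I*√107 ≈ 10.344*I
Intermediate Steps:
p = -146 (p = 2 + (-38 - 1*110) = 2 + (-38 - 110) = 2 - 148 = -146)
F(q) = 2 (F(q) = 2*(q/q) = 2*1 = 2)
√(m(83, -104) + F(p)) = √(-109 + 2) = √(-107) = I*√107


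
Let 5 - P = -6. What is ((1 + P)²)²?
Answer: 20736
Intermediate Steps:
P = 11 (P = 5 - 1*(-6) = 5 + 6 = 11)
((1 + P)²)² = ((1 + 11)²)² = (12²)² = 144² = 20736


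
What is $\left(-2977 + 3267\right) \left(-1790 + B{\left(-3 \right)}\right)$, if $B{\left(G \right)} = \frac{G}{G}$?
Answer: $-518810$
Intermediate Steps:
$B{\left(G \right)} = 1$
$\left(-2977 + 3267\right) \left(-1790 + B{\left(-3 \right)}\right) = \left(-2977 + 3267\right) \left(-1790 + 1\right) = 290 \left(-1789\right) = -518810$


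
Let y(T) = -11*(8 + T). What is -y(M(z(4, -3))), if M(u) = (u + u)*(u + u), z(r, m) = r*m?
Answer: 6424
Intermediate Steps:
z(r, m) = m*r
M(u) = 4*u² (M(u) = (2*u)*(2*u) = 4*u²)
y(T) = -88 - 11*T
-y(M(z(4, -3))) = -(-88 - 44*(-3*4)²) = -(-88 - 44*(-12)²) = -(-88 - 44*144) = -(-88 - 11*576) = -(-88 - 6336) = -1*(-6424) = 6424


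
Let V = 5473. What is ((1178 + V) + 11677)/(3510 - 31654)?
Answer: -2291/3518 ≈ -0.65122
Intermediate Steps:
((1178 + V) + 11677)/(3510 - 31654) = ((1178 + 5473) + 11677)/(3510 - 31654) = (6651 + 11677)/(-28144) = 18328*(-1/28144) = -2291/3518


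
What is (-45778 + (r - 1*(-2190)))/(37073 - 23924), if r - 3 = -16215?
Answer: -59800/13149 ≈ -4.5479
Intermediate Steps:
r = -16212 (r = 3 - 16215 = -16212)
(-45778 + (r - 1*(-2190)))/(37073 - 23924) = (-45778 + (-16212 - 1*(-2190)))/(37073 - 23924) = (-45778 + (-16212 + 2190))/13149 = (-45778 - 14022)*(1/13149) = -59800*1/13149 = -59800/13149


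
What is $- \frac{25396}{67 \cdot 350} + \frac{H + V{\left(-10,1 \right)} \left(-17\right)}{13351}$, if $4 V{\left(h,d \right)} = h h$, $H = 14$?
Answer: $- \frac{24907139}{22362925} \approx -1.1138$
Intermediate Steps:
$V{\left(h,d \right)} = \frac{h^{2}}{4}$ ($V{\left(h,d \right)} = \frac{h h}{4} = \frac{h^{2}}{4}$)
$- \frac{25396}{67 \cdot 350} + \frac{H + V{\left(-10,1 \right)} \left(-17\right)}{13351} = - \frac{25396}{67 \cdot 350} + \frac{14 + \frac{\left(-10\right)^{2}}{4} \left(-17\right)}{13351} = - \frac{25396}{23450} + \left(14 + \frac{1}{4} \cdot 100 \left(-17\right)\right) \frac{1}{13351} = \left(-25396\right) \frac{1}{23450} + \left(14 + 25 \left(-17\right)\right) \frac{1}{13351} = - \frac{1814}{1675} + \left(14 - 425\right) \frac{1}{13351} = - \frac{1814}{1675} - \frac{411}{13351} = - \frac{24907139}{22362925}$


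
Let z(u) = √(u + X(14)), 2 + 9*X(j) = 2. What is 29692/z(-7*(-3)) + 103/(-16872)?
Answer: -103/16872 + 29692*√21/21 ≈ 6479.3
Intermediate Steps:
X(j) = 0 (X(j) = -2/9 + (⅑)*2 = -2/9 + 2/9 = 0)
z(u) = √u (z(u) = √(u + 0) = √u)
29692/z(-7*(-3)) + 103/(-16872) = 29692/(√(-7*(-3))) + 103/(-16872) = 29692/(√21) + 103*(-1/16872) = 29692*(√21/21) - 103/16872 = 29692*√21/21 - 103/16872 = -103/16872 + 29692*√21/21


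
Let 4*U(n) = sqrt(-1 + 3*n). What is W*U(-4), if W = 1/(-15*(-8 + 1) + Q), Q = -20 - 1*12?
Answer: I*sqrt(13)/292 ≈ 0.012348*I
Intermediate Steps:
Q = -32 (Q = -20 - 12 = -32)
W = 1/73 (W = 1/(-15*(-8 + 1) - 32) = 1/(-15*(-7) - 32) = 1/(105 - 32) = 1/73 ≈ 0.013699)
U(n) = sqrt(-1 + 3*n)/4
W*U(-4) = (sqrt(-1 + 3*(-4))/4)/73 = (sqrt(-1 - 12)/4)/73 = (sqrt(-13)/4)/73 = ((I*sqrt(13))/4)/73 = (I*sqrt(13)/4)/73 = I*sqrt(13)/292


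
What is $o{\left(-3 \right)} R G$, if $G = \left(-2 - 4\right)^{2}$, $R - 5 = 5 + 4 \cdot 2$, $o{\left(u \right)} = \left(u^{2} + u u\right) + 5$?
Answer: $14904$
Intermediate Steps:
$o{\left(u \right)} = 5 + 2 u^{2}$ ($o{\left(u \right)} = \left(u^{2} + u^{2}\right) + 5 = 2 u^{2} + 5 = 5 + 2 u^{2}$)
$R = 18$ ($R = 5 + \left(5 + 4 \cdot 2\right) = 5 + \left(5 + 8\right) = 5 + 13 = 18$)
$G = 36$ ($G = \left(-6\right)^{2} = 36$)
$o{\left(-3 \right)} R G = \left(5 + 2 \left(-3\right)^{2}\right) 18 \cdot 36 = \left(5 + 2 \cdot 9\right) 18 \cdot 36 = \left(5 + 18\right) 18 \cdot 36 = 23 \cdot 18 \cdot 36 = 414 \cdot 36 = 14904$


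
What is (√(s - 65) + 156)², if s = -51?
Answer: 24220 + 624*I*√29 ≈ 24220.0 + 3360.3*I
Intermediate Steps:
(√(s - 65) + 156)² = (√(-51 - 65) + 156)² = (√(-116) + 156)² = (2*I*√29 + 156)² = (156 + 2*I*√29)²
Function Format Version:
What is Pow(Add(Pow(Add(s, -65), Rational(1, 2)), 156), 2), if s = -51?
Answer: Add(24220, Mul(624, I, Pow(29, Rational(1, 2)))) ≈ Add(24220., Mul(3360.3, I))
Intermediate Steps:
Pow(Add(Pow(Add(s, -65), Rational(1, 2)), 156), 2) = Pow(Add(Pow(Add(-51, -65), Rational(1, 2)), 156), 2) = Pow(Add(Pow(-116, Rational(1, 2)), 156), 2) = Pow(Add(Mul(2, I, Pow(29, Rational(1, 2))), 156), 2) = Pow(Add(156, Mul(2, I, Pow(29, Rational(1, 2)))), 2)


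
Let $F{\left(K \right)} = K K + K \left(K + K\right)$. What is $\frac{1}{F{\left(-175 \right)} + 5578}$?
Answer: $\frac{1}{97453} \approx 1.0261 \cdot 10^{-5}$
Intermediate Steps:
$F{\left(K \right)} = 3 K^{2}$ ($F{\left(K \right)} = K^{2} + K 2 K = K^{2} + 2 K^{2} = 3 K^{2}$)
$\frac{1}{F{\left(-175 \right)} + 5578} = \frac{1}{3 \left(-175\right)^{2} + 5578} = \frac{1}{3 \cdot 30625 + 5578} = \frac{1}{91875 + 5578} = \frac{1}{97453}$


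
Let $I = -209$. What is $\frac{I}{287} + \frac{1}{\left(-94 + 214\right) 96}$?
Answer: $- \frac{2407393}{3306240} \approx -0.72814$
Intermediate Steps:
$\frac{I}{287} + \frac{1}{\left(-94 + 214\right) 96} = - \frac{209}{287} + \frac{1}{\left(-94 + 214\right) 96} = \left(-209\right) \frac{1}{287} + \frac{1}{120} \cdot \frac{1}{96} = - \frac{209}{287} + \frac{1}{120} \cdot \frac{1}{96} = - \frac{209}{287} + \frac{1}{11520} = - \frac{2407393}{3306240}$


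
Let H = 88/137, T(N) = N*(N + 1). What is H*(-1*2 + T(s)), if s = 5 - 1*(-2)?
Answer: 4752/137 ≈ 34.686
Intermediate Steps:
s = 7 (s = 5 + 2 = 7)
T(N) = N*(1 + N)
H = 88/137 (H = 88*(1/137) = 88/137 ≈ 0.64234)
H*(-1*2 + T(s)) = 88*(-1*2 + 7*(1 + 7))/137 = 88*(-2 + 7*8)/137 = 88*(-2 + 56)/137 = (88/137)*54 = 4752/137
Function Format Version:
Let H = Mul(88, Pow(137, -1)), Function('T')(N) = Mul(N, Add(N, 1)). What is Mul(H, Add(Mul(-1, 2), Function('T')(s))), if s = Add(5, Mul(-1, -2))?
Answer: Rational(4752, 137) ≈ 34.686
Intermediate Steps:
s = 7 (s = Add(5, 2) = 7)
Function('T')(N) = Mul(N, Add(1, N))
H = Rational(88, 137) (H = Mul(88, Rational(1, 137)) = Rational(88, 137) ≈ 0.64234)
Mul(H, Add(Mul(-1, 2), Function('T')(s))) = Mul(Rational(88, 137), Add(Mul(-1, 2), Mul(7, Add(1, 7)))) = Mul(Rational(88, 137), Add(-2, Mul(7, 8))) = Mul(Rational(88, 137), Add(-2, 56)) = Mul(Rational(88, 137), 54) = Rational(4752, 137)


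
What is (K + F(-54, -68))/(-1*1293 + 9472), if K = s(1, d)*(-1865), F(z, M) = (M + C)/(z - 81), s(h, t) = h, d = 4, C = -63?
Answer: -251644/1104165 ≈ -0.22790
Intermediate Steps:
F(z, M) = (-63 + M)/(-81 + z) (F(z, M) = (M - 63)/(z - 81) = (-63 + M)/(-81 + z))
K = -1865 (K = 1*(-1865) = -1865)
(K + F(-54, -68))/(-1*1293 + 9472) = (-1865 + (-63 - 68)/(-81 - 54))/(-1*1293 + 9472) = (-1865 - 131/(-135))/(-1293 + 9472) = (-1865 - 1/135*(-131))/8179 = (-1865 + 131/135)*(1/8179) = -251644/135*1/8179 = -251644/1104165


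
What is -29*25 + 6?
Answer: -719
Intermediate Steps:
-29*25 + 6 = -725 + 6 = -719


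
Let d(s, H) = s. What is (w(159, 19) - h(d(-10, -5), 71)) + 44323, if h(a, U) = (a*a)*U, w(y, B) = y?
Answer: 37382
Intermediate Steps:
h(a, U) = U*a² (h(a, U) = a²*U = U*a²)
(w(159, 19) - h(d(-10, -5), 71)) + 44323 = (159 - 71*(-10)²) + 44323 = (159 - 71*100) + 44323 = (159 - 1*7100) + 44323 = (159 - 7100) + 44323 = -6941 + 44323 = 37382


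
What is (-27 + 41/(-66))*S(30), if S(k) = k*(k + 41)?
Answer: -647165/11 ≈ -58833.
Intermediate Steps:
S(k) = k*(41 + k)
(-27 + 41/(-66))*S(30) = (-27 + 41/(-66))*(30*(41 + 30)) = (-27 + 41*(-1/66))*(30*71) = (-27 - 41/66)*2130 = -1823/66*2130 = -647165/11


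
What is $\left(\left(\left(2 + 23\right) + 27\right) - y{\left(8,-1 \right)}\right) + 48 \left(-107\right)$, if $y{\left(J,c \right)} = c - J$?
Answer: $-5075$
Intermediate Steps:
$\left(\left(\left(2 + 23\right) + 27\right) - y{\left(8,-1 \right)}\right) + 48 \left(-107\right) = \left(\left(\left(2 + 23\right) + 27\right) - \left(-1 - 8\right)\right) + 48 \left(-107\right) = \left(\left(25 + 27\right) - \left(-1 - 8\right)\right) - 5136 = \left(52 - -9\right) - 5136 = \left(52 + 9\right) - 5136 = 61 - 5136 = -5075$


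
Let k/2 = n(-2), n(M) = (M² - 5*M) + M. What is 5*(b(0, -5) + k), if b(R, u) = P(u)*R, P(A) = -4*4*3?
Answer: 120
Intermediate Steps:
n(M) = M² - 4*M
k = 24 (k = 2*(-2*(-4 - 2)) = 2*(-2*(-6)) = 2*12 = 24)
P(A) = -48 (P(A) = -16*3 = -48)
b(R, u) = -48*R
5*(b(0, -5) + k) = 5*(-48*0 + 24) = 5*(0 + 24) = 5*24 = 120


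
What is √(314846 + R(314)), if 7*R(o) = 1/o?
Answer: 13*√9000504478/2198 ≈ 561.11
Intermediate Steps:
R(o) = 1/(7*o)
√(314846 + R(314)) = √(314846 + (⅐)/314) = √(314846 + (⅐)*(1/314)) = √(314846 + 1/2198) = √(692031509/2198) = 13*√9000504478/2198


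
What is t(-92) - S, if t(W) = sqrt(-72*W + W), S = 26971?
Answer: -26971 + 2*sqrt(1633) ≈ -26890.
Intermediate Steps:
t(W) = sqrt(71)*sqrt(-W) (t(W) = sqrt(-71*W) = sqrt(71)*sqrt(-W))
t(-92) - S = sqrt(71)*sqrt(-1*(-92)) - 1*26971 = sqrt(71)*sqrt(92) - 26971 = sqrt(71)*(2*sqrt(23)) - 26971 = 2*sqrt(1633) - 26971 = -26971 + 2*sqrt(1633)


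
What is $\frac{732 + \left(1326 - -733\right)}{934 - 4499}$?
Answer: $- \frac{2791}{3565} \approx -0.78289$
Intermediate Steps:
$\frac{732 + \left(1326 - -733\right)}{934 - 4499} = \frac{732 + \left(1326 + 733\right)}{-3565} = \left(732 + 2059\right) \left(- \frac{1}{3565}\right) = 2791 \left(- \frac{1}{3565}\right) = - \frac{2791}{3565}$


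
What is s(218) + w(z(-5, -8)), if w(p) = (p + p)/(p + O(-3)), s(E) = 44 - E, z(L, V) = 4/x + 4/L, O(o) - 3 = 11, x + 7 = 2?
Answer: -5402/31 ≈ -174.26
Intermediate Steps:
x = -5 (x = -7 + 2 = -5)
O(o) = 14 (O(o) = 3 + 11 = 14)
z(L, V) = -4/5 + 4/L (z(L, V) = 4/(-5) + 4/L = 4*(-1/5) + 4/L = -4/5 + 4/L)
w(p) = 2*p/(14 + p) (w(p) = (p + p)/(p + 14) = (2*p)/(14 + p) = 2*p/(14 + p))
s(218) + w(z(-5, -8)) = (44 - 1*218) + 2*(-4/5 + 4/(-5))/(14 + (-4/5 + 4/(-5))) = (44 - 218) + 2*(-4/5 + 4*(-1/5))/(14 + (-4/5 + 4*(-1/5))) = -174 + 2*(-4/5 - 4/5)/(14 + (-4/5 - 4/5)) = -174 + 2*(-8/5)/(14 - 8/5) = -174 + 2*(-8/5)/(62/5) = -174 + 2*(-8/5)*(5/62) = -174 - 8/31 = -5402/31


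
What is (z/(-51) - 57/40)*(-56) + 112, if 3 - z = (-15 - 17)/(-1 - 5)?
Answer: 144767/765 ≈ 189.24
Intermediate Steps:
z = -7/3 (z = 3 - (-15 - 17)/(-1 - 5) = 3 - (-32)/(-6) = 3 - (-32)*(-1)/6 = 3 - 1*16/3 = 3 - 16/3 = -7/3 ≈ -2.3333)
(z/(-51) - 57/40)*(-56) + 112 = (-7/3/(-51) - 57/40)*(-56) + 112 = (-7/3*(-1/51) - 57*1/40)*(-56) + 112 = (7/153 - 57/40)*(-56) + 112 = -8441/6120*(-56) + 112 = 59087/765 + 112 = 144767/765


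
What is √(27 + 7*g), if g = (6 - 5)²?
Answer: √34 ≈ 5.8309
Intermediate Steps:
g = 1 (g = 1² = 1)
√(27 + 7*g) = √(27 + 7*1) = √(27 + 7) = √34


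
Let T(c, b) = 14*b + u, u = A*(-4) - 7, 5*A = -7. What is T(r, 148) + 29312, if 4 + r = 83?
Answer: 156913/5 ≈ 31383.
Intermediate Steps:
A = -7/5 (A = (1/5)*(-7) = -7/5 ≈ -1.4000)
r = 79 (r = -4 + 83 = 79)
u = -7/5 (u = -7/5*(-4) - 7 = 28/5 - 7 = -7/5 ≈ -1.4000)
T(c, b) = -7/5 + 14*b (T(c, b) = 14*b - 7/5 = -7/5 + 14*b)
T(r, 148) + 29312 = (-7/5 + 14*148) + 29312 = (-7/5 + 2072) + 29312 = 10353/5 + 29312 = 156913/5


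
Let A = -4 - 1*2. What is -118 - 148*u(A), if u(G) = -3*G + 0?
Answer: -2782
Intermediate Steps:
A = -6 (A = -4 - 2 = -6)
u(G) = -3*G
-118 - 148*u(A) = -118 - (-444)*(-6) = -118 - 148*18 = -118 - 2664 = -2782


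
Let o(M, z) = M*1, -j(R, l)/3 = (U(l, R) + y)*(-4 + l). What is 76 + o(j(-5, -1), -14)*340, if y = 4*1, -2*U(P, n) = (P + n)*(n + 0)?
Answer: -56024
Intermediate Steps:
U(P, n) = -n*(P + n)/2 (U(P, n) = -(P + n)*(n + 0)/2 = -(P + n)*n/2 = -n*(P + n)/2)
y = 4
j(R, l) = -3*(-4 + l)*(4 - R*(R + l)/2) (j(R, l) = -3*(-R*(l + R)/2 + 4)*(-4 + l) = -3*(-R*(R + l)/2 + 4)*(-4 + l) = -3*(4 - R*(R + l)/2)*(-4 + l) = -3*(-4 + l)*(4 - R*(R + l)/2))
o(M, z) = M
76 + o(j(-5, -1), -14)*340 = 76 + (48 - 12*(-1) - 6*(-5)*(-5 - 1) + (3/2)*(-5)*(-1)*(-5 - 1))*340 = 76 + (48 + 12 - 6*(-5)*(-6) + (3/2)*(-5)*(-1)*(-6))*340 = 76 + (48 + 12 - 180 - 45)*340 = 76 - 165*340 = 76 - 56100 = -56024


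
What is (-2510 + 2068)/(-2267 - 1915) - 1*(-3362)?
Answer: 413539/123 ≈ 3362.1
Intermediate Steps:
(-2510 + 2068)/(-2267 - 1915) - 1*(-3362) = -442/(-4182) + 3362 = -442*(-1/4182) + 3362 = 13/123 + 3362 = 413539/123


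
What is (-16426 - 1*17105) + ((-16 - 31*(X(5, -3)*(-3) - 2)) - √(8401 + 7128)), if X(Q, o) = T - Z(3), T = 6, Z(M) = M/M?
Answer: -33020 - √15529 ≈ -33145.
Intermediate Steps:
Z(M) = 1
X(Q, o) = 5 (X(Q, o) = 6 - 1*1 = 6 - 1 = 5)
(-16426 - 1*17105) + ((-16 - 31*(X(5, -3)*(-3) - 2)) - √(8401 + 7128)) = (-16426 - 1*17105) + ((-16 - 31*(5*(-3) - 2)) - √(8401 + 7128)) = (-16426 - 17105) + ((-16 - 31*(-15 - 2)) - √15529) = -33531 + ((-16 - 31*(-17)) - √15529) = -33531 + ((-16 + 527) - √15529) = -33531 + (511 - √15529) = -33020 - √15529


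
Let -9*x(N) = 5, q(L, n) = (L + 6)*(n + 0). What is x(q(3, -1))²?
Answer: 25/81 ≈ 0.30864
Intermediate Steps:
q(L, n) = n*(6 + L) (q(L, n) = (6 + L)*n = n*(6 + L))
x(N) = -5/9 (x(N) = -⅑*5 = -5/9)
x(q(3, -1))² = (-5/9)² = 25/81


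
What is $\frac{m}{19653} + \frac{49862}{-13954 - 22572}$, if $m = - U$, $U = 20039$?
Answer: $- \frac{855941200}{358922739} \approx -2.3848$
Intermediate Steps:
$m = -20039$ ($m = \left(-1\right) 20039 = -20039$)
$\frac{m}{19653} + \frac{49862}{-13954 - 22572} = - \frac{20039}{19653} + \frac{49862}{-13954 - 22572} = \left(-20039\right) \frac{1}{19653} + \frac{49862}{-36526} = - \frac{20039}{19653} + 49862 \left(- \frac{1}{36526}\right) = - \frac{20039}{19653} - \frac{24931}{18263} = - \frac{855941200}{358922739}$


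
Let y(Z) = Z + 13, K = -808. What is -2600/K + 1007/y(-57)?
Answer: -87407/4444 ≈ -19.669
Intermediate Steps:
y(Z) = 13 + Z
-2600/K + 1007/y(-57) = -2600/(-808) + 1007/(13 - 57) = -2600*(-1/808) + 1007/(-44) = 325/101 + 1007*(-1/44) = 325/101 - 1007/44 = -87407/4444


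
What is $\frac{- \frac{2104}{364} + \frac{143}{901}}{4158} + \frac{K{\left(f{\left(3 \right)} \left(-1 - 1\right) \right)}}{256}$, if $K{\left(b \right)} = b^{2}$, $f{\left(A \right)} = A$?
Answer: $\frac{1519384385}{10909394496} \approx 0.13927$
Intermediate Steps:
$\frac{- \frac{2104}{364} + \frac{143}{901}}{4158} + \frac{K{\left(f{\left(3 \right)} \left(-1 - 1\right) \right)}}{256} = \frac{- \frac{2104}{364} + \frac{143}{901}}{4158} + \frac{\left(3 \left(-1 - 1\right)\right)^{2}}{256} = \left(\left(-2104\right) \frac{1}{364} + 143 \cdot \frac{1}{901}\right) \frac{1}{4158} + \left(3 \left(-2\right)\right)^{2} \cdot \frac{1}{256} = \left(- \frac{526}{91} + \frac{143}{901}\right) \frac{1}{4158} + \left(-6\right)^{2} \cdot \frac{1}{256} = \left(- \frac{460913}{81991}\right) \frac{1}{4158} + 36 \cdot \frac{1}{256} = - \frac{460913}{340918578} + \frac{9}{64} = \frac{1519384385}{10909394496}$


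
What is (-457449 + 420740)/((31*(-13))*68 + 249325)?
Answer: -36709/221921 ≈ -0.16541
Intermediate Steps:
(-457449 + 420740)/((31*(-13))*68 + 249325) = -36709/(-403*68 + 249325) = -36709/(-27404 + 249325) = -36709/221921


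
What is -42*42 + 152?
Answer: -1612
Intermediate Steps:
-42*42 + 152 = -1764 + 152 = -1612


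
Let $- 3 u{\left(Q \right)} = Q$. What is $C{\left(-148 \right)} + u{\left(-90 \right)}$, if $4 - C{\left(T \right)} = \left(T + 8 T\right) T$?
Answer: $-197102$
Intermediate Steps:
$u{\left(Q \right)} = - \frac{Q}{3}$
$C{\left(T \right)} = 4 - 9 T^{2}$ ($C{\left(T \right)} = 4 - \left(T + 8 T\right) T = 4 - 9 T T = 4 - 9 T^{2}$)
$C{\left(-148 \right)} + u{\left(-90 \right)} = \left(4 - 9 \left(-148\right)^{2}\right) - -30 = \left(4 - 197136\right) + 30 = -197132 + 30 = -197102$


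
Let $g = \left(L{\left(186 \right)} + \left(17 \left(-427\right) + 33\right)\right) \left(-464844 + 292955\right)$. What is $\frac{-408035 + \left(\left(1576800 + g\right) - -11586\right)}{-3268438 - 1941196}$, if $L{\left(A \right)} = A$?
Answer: $- \frac{1211278911}{5209634} \approx -232.51$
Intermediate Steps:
$g = 1210098560$ ($g = \left(186 + \left(17 \left(-427\right) + 33\right)\right) \left(-464844 + 292955\right) = \left(186 + \left(-7259 + 33\right)\right) \left(-171889\right) = \left(186 - 7226\right) \left(-171889\right) = \left(-7040\right) \left(-171889\right) = 1210098560$)
$\frac{-408035 + \left(\left(1576800 + g\right) - -11586\right)}{-3268438 - 1941196} = \frac{-408035 + \left(\left(1576800 + 1210098560\right) - -11586\right)}{-3268438 - 1941196} = \frac{-408035 + \left(1211675360 + \left(11952 - 366\right)\right)}{-5209634} = \left(-408035 + \left(1211675360 + 11586\right)\right) \left(- \frac{1}{5209634}\right) = \left(-408035 + 1211686946\right) \left(- \frac{1}{5209634}\right) = 1211278911 \left(- \frac{1}{5209634}\right) = - \frac{1211278911}{5209634}$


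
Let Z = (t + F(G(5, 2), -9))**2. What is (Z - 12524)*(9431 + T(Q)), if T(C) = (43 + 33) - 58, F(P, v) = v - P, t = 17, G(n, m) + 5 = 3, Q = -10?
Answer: -117394376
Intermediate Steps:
G(n, m) = -2 (G(n, m) = -5 + 3 = -2)
Z = 100 (Z = (17 + (-9 - 1*(-2)))**2 = (17 + (-9 + 2))**2 = (17 - 7)**2 = 10**2 = 100)
T(C) = 18 (T(C) = 76 - 58 = 18)
(Z - 12524)*(9431 + T(Q)) = (100 - 12524)*(9431 + 18) = -12424*9449 = -117394376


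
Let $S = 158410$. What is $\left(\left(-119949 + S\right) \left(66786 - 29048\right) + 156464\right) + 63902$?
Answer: $1451661584$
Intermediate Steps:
$\left(\left(-119949 + S\right) \left(66786 - 29048\right) + 156464\right) + 63902 = \left(\left(-119949 + 158410\right) \left(66786 - 29048\right) + 156464\right) + 63902 = \left(38461 \cdot 37738 + 156464\right) + 63902 = \left(1451441218 + 156464\right) + 63902 = 1451597682 + 63902 = 1451661584$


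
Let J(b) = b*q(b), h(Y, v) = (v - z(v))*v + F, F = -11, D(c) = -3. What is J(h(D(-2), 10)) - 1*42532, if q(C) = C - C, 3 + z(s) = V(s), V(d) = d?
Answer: -42532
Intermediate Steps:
z(s) = -3 + s
q(C) = 0
h(Y, v) = -11 + 3*v (h(Y, v) = (v - (-3 + v))*v - 11 = (v + (3 - v))*v - 11 = 3*v - 11 = -11 + 3*v)
J(b) = 0 (J(b) = b*0 = 0)
J(h(D(-2), 10)) - 1*42532 = 0 - 1*42532 = 0 - 42532 = -42532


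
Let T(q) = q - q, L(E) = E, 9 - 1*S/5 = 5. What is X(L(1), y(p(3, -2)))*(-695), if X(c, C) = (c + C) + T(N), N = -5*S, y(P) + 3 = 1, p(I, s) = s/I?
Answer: 695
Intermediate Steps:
S = 20 (S = 45 - 5*5 = 45 - 25 = 20)
y(P) = -2 (y(P) = -3 + 1 = -2)
N = -100 (N = -5*20 = -100)
T(q) = 0
X(c, C) = C + c (X(c, C) = (c + C) + 0 = (C + c) + 0 = C + c)
X(L(1), y(p(3, -2)))*(-695) = (-2 + 1)*(-695) = -1*(-695) = 695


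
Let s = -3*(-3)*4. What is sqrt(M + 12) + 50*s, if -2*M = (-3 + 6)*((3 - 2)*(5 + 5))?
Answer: 1800 + I*sqrt(3) ≈ 1800.0 + 1.732*I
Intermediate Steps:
s = 36 (s = 9*4 = 36)
M = -15 (M = -(-3 + 6)*(3 - 2)*(5 + 5)/2 = -3*1*10/2 = -3*10/2 = -1/2*30 = -15)
sqrt(M + 12) + 50*s = sqrt(-15 + 12) + 50*36 = sqrt(-3) + 1800 = I*sqrt(3) + 1800 = 1800 + I*sqrt(3)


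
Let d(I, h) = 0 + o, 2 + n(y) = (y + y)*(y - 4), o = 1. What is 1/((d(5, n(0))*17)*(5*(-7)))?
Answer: -1/595 ≈ -0.0016807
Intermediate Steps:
n(y) = -2 + 2*y*(-4 + y) (n(y) = -2 + (y + y)*(y - 4) = -2 + (2*y)*(-4 + y) = -2 + 2*y*(-4 + y))
d(I, h) = 1 (d(I, h) = 0 + 1 = 1)
1/((d(5, n(0))*17)*(5*(-7))) = 1/((1*17)*(5*(-7))) = 1/(17*(-35)) = 1/(-595) = -1/595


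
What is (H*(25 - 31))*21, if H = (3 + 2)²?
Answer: -3150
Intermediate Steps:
H = 25 (H = 5² = 25)
(H*(25 - 31))*21 = (25*(25 - 31))*21 = (25*(-6))*21 = -150*21 = -3150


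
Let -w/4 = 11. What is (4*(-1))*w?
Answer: 176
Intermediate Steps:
w = -44 (w = -4*11 = -44)
(4*(-1))*w = (4*(-1))*(-44) = -4*(-44) = 176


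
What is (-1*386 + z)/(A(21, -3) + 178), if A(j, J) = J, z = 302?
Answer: -12/25 ≈ -0.48000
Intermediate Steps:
(-1*386 + z)/(A(21, -3) + 178) = (-1*386 + 302)/(-3 + 178) = (-386 + 302)/175 = -84*1/175 = -12/25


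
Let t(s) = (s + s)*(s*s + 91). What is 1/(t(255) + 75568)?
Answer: 1/33284728 ≈ 3.0044e-8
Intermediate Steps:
t(s) = 2*s*(91 + s²) (t(s) = (2*s)*(s² + 91) = (2*s)*(91 + s²) = 2*s*(91 + s²))
1/(t(255) + 75568) = 1/(2*255*(91 + 255²) + 75568) = 1/(2*255*(91 + 65025) + 75568) = 1/(2*255*65116 + 75568) = 1/(33209160 + 75568) = 1/33284728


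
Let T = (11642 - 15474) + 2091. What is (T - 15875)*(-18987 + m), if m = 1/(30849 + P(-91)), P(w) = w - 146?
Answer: 853245703124/2551 ≈ 3.3447e+8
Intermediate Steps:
P(w) = -146 + w
T = -1741 (T = -3832 + 2091 = -1741)
m = 1/30612 (m = 1/(30849 + (-146 - 91)) = 1/(30849 - 237) = 1/30612 ≈ 3.2667e-5)
(T - 15875)*(-18987 + m) = (-1741 - 15875)*(-18987 + 1/30612) = -17616*(-581230043/30612) = 853245703124/2551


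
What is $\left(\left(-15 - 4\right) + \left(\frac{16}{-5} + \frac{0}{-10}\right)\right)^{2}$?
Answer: $\frac{12321}{25} \approx 492.84$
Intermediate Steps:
$\left(\left(-15 - 4\right) + \left(\frac{16}{-5} + \frac{0}{-10}\right)\right)^{2} = \left(-19 + \left(16 \left(- \frac{1}{5}\right) + 0 \left(- \frac{1}{10}\right)\right)\right)^{2} = \left(-19 + \left(- \frac{16}{5} + 0\right)\right)^{2} = \left(-19 - \frac{16}{5}\right)^{2} = \left(- \frac{111}{5}\right)^{2} = \frac{12321}{25}$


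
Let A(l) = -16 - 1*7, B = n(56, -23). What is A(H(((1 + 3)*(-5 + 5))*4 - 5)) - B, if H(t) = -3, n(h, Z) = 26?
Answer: -49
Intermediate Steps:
B = 26
A(l) = -23 (A(l) = -16 - 7 = -23)
A(H(((1 + 3)*(-5 + 5))*4 - 5)) - B = -23 - 1*26 = -23 - 26 = -49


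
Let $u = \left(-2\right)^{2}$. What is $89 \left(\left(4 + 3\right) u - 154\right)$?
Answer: $-11214$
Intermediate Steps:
$u = 4$
$89 \left(\left(4 + 3\right) u - 154\right) = 89 \left(\left(4 + 3\right) 4 - 154\right) = 89 \left(7 \cdot 4 - 154\right) = 89 \left(28 - 154\right) = 89 \left(-126\right) = -11214$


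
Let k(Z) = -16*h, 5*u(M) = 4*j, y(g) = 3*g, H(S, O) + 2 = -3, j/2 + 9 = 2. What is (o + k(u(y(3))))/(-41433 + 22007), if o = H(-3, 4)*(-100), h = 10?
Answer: -170/9713 ≈ -0.017502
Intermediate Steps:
j = -14 (j = -18 + 2*2 = -18 + 4 = -14)
H(S, O) = -5 (H(S, O) = -2 - 3 = -5)
o = 500 (o = -5*(-100) = 500)
u(M) = -56/5 (u(M) = (4*(-14))/5 = (⅕)*(-56) = -56/5)
k(Z) = -160 (k(Z) = -16*10 = -160)
(o + k(u(y(3))))/(-41433 + 22007) = (500 - 160)/(-41433 + 22007) = 340/(-19426) = 340*(-1/19426) = -170/9713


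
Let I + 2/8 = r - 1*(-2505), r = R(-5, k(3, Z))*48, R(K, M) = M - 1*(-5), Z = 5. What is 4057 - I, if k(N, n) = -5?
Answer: 6209/4 ≈ 1552.3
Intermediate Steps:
R(K, M) = 5 + M (R(K, M) = M + 5 = 5 + M)
r = 0 (r = (5 - 5)*48 = 0*48 = 0)
I = 10019/4 (I = -¼ + (0 - 1*(-2505)) = -¼ + (0 + 2505) = -¼ + 2505 = 10019/4 ≈ 2504.8)
4057 - I = 4057 - 1*10019/4 = 4057 - 10019/4 = 6209/4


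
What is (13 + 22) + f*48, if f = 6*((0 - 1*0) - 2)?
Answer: -541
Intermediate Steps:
f = -12 (f = 6*((0 + 0) - 2) = 6*(0 - 2) = 6*(-2) = -12)
(13 + 22) + f*48 = (13 + 22) - 12*48 = 35 - 576 = -541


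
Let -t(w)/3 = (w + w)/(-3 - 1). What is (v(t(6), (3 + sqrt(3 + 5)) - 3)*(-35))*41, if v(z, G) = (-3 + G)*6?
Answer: 25830 - 17220*sqrt(2) ≈ 1477.2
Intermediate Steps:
t(w) = 3*w/2 (t(w) = -3*(w + w)/(-3 - 1) = -3*2*w/(-4) = -3*2*w*(-1)/4 = -(-3)*w/2 = 3*w/2)
v(z, G) = -18 + 6*G
(v(t(6), (3 + sqrt(3 + 5)) - 3)*(-35))*41 = ((-18 + 6*((3 + sqrt(3 + 5)) - 3))*(-35))*41 = ((-18 + 6*((3 + sqrt(8)) - 3))*(-35))*41 = ((-18 + 6*((3 + 2*sqrt(2)) - 3))*(-35))*41 = ((-18 + 6*(2*sqrt(2)))*(-35))*41 = ((-18 + 12*sqrt(2))*(-35))*41 = (630 - 420*sqrt(2))*41 = 25830 - 17220*sqrt(2)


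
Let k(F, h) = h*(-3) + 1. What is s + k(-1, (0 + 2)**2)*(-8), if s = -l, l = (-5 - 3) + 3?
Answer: 93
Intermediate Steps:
l = -5 (l = -8 + 3 = -5)
k(F, h) = 1 - 3*h (k(F, h) = -3*h + 1 = 1 - 3*h)
s = 5 (s = -1*(-5) = 5)
s + k(-1, (0 + 2)**2)*(-8) = 5 + (1 - 3*(0 + 2)**2)*(-8) = 5 + (1 - 3*2**2)*(-8) = 5 + (1 - 3*4)*(-8) = 5 + (1 - 12)*(-8) = 5 - 11*(-8) = 5 + 88 = 93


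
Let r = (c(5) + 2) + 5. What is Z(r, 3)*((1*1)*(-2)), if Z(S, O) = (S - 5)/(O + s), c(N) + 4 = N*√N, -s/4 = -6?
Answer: 4/27 - 10*√5/27 ≈ -0.68003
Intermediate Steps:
s = 24 (s = -4*(-6) = 24)
c(N) = -4 + N^(3/2) (c(N) = -4 + N*√N = -4 + N^(3/2))
r = 3 + 5*√5 (r = ((-4 + 5^(3/2)) + 2) + 5 = ((-4 + 5*√5) + 2) + 5 = (-2 + 5*√5) + 5 = 3 + 5*√5 ≈ 14.180)
Z(S, O) = (-5 + S)/(24 + O) (Z(S, O) = (S - 5)/(O + 24) = (-5 + S)/(24 + O))
Z(r, 3)*((1*1)*(-2)) = ((-5 + (3 + 5*√5))/(24 + 3))*((1*1)*(-2)) = ((-2 + 5*√5)/27)*(1*(-2)) = ((-2 + 5*√5)/27)*(-2) = (-2/27 + 5*√5/27)*(-2) = 4/27 - 10*√5/27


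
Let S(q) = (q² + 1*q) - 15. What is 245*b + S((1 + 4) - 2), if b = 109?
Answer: 26702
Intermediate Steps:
S(q) = -15 + q + q² (S(q) = (q² + q) - 15 = (q + q²) - 15 = -15 + q + q²)
245*b + S((1 + 4) - 2) = 245*109 + (-15 + ((1 + 4) - 2) + ((1 + 4) - 2)²) = 26705 + (-15 + (5 - 2) + (5 - 2)²) = 26705 + (-15 + 3 + 3²) = 26705 + (-15 + 3 + 9) = 26705 - 3 = 26702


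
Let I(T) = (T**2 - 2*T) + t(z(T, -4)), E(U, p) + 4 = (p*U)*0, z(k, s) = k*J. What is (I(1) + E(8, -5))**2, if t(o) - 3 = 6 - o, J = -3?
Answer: 49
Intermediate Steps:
z(k, s) = -3*k (z(k, s) = k*(-3) = -3*k)
E(U, p) = -4 (E(U, p) = -4 + (p*U)*0 = -4 + (U*p)*0 = -4 + 0 = -4)
t(o) = 9 - o (t(o) = 3 + (6 - o) = 9 - o)
I(T) = 9 + T + T**2 (I(T) = (T**2 - 2*T) + (9 - (-3)*T) = (T**2 - 2*T) + (9 + 3*T) = 9 + T + T**2)
(I(1) + E(8, -5))**2 = ((9 + 1 + 1**2) - 4)**2 = ((9 + 1 + 1) - 4)**2 = (11 - 4)**2 = 7**2 = 49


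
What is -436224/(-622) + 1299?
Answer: 622101/311 ≈ 2000.3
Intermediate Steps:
-436224/(-622) + 1299 = -436224*(-1)/622 + 1299 = -284*(-768/311) + 1299 = 218112/311 + 1299 = 622101/311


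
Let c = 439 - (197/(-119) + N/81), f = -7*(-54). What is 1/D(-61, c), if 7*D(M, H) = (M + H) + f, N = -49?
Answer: 67473/7308872 ≈ 0.0092317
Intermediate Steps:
f = 378
c = 4253309/9639 (c = 439 - (197/(-119) - 49/81) = 439 - (197*(-1/119) - 49*1/81) = 439 - (-197/119 - 49/81) = 439 - 1*(-21788/9639) = 439 + 21788/9639 = 4253309/9639 ≈ 441.26)
D(M, H) = 54 + H/7 + M/7 (D(M, H) = ((M + H) + 378)/7 = ((H + M) + 378)/7 = (378 + H + M)/7 = 54 + H/7 + M/7)
1/D(-61, c) = 1/(54 + (⅐)*(4253309/9639) + (⅐)*(-61)) = 1/(54 + 4253309/67473 - 61/7) = 1/(7308872/67473) = 67473/7308872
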